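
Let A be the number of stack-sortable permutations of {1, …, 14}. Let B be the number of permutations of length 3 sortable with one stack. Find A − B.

By Knuth's characterisation, the stack-sortable permutations of length 14 are the 231-avoiders, numbering C_14. So A = C_14 = 2674440.
By Knuth's characterisation, the stack-sortable permutations of length 3 are the 231-avoiders, numbering C_3. So B = C_3 = 5.
A − B = 2674440 − 5 = 2674435.

2674435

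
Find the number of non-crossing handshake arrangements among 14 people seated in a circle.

429

Non-crossing handshake pairings of 2n people are counted by C_n; 14 people gives n = 7.
C_7 = C(14,7)/8 = 3432/8 = 429.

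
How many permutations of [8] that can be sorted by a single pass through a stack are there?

Stack-sortable permutations are exactly the 231-avoiding ones, counted by C_n; here n = 8.
C_8 = C_7 · 2(2·7+1)/(7+2) = 429 · 30/9 = 1430.

1430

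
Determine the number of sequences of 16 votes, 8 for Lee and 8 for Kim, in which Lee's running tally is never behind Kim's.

Ballot sequences with n votes each where one side never trails are Dyck words, counted by C_n; here n = 8.
C_8 = C(16,8)/9 = 12870/9 = 1430.

1430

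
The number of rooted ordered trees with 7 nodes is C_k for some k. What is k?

Rooted ordered (plane) trees on m nodes have m−1 edges and are counted by C_{m−1}; m = 7 gives C_6.

6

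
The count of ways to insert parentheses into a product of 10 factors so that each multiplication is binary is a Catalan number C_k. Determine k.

Parenthesizations of m factors correspond to full binary trees with m leaves, counted by C_{m−1}; m = 10 gives C_9.

9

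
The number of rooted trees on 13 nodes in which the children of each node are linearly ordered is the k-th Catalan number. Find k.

12

A rooted plane tree on 13 nodes has 12 edges, and such trees are counted by C_12.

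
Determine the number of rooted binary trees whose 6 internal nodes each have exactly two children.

The number of full binary trees on 6 internal nodes is the Catalan number C_6.
C_6 = C(12,6)/7 = 924/7 = 132.

132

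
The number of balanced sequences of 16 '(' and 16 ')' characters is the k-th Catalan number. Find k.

16

Balanced strings of n pairs of brackets are counted by C_n; here n = 16.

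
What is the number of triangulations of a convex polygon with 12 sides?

16796

A convex 12-gon is triangulated into 10 triangles, and the number of such triangulations is the Catalan number C_{12−2} = C_10.
C_10 = C(20,10)/11 = 184756/11 = 16796.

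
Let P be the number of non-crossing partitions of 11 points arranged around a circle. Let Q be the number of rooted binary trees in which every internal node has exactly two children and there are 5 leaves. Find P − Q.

The non-crossing partitions of [11] form a lattice of size C_11. So P = C_11 = 58786.
A full binary tree with L leaves has L−1 internal nodes and is counted by C_{L−1}; L = 5 gives C_4. So Q = C_4 = 14.
P − Q = 58786 − 14 = 58772.

58772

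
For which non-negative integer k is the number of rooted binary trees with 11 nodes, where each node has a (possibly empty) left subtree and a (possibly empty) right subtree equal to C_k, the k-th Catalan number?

11

There are C_n binary search tree shapes on n keys; with n = 11 that is C_11.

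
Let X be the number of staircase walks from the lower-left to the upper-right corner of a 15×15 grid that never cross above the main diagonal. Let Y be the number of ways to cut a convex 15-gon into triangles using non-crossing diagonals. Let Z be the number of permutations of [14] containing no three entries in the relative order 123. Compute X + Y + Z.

13112185

Sub-diagonal monotone paths from (0,0) to (15,15) biject with Dyck paths of semilength 15, giving C_15. So X = C_15 = 9694845.
A convex 15-gon is triangulated into 13 triangles, and the number of such triangulations is the Catalan number C_{15−2} = C_13. So Y = C_13 = 742900.
For any fixed pattern of length 3, the pattern-avoiding permutations of [14] number C_14. So Z = C_14 = 2674440.
X + Y + Z = 9694845 + 742900 + 2674440 = 13112185.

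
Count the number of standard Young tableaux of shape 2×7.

By the hook-length formula (or a Dyck-path bijection), SYT of shape 2×7 number C_7.
C_7 = C_6 · 2(2·6+1)/(6+2) = 132 · 26/8 = 429.

429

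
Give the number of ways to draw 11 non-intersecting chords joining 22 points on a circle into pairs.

Pairing 22 circle points by 11 non-crossing chords gives C_11 matchings.
C_11 = C(22,11)/12 = 705432/12 = 58786.

58786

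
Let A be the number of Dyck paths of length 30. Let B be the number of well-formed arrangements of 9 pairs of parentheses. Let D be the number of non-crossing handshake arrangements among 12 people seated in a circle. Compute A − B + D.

9690115

Paths of 15 up- and 15 down-steps that never dip below the axis are Dyck paths; their count is C_15. So A = C_15 = 9694845.
A balanced arrangement of 9 bracket pairs is a Dyck word of semilength 9, so the count is C_9. So B = C_9 = 4862.
Non-crossing handshake pairings of 2n people are counted by C_n; 12 people gives n = 6. So D = C_6 = 132.
A − B + D = 9694845 − 4862 + 132 = 9690115.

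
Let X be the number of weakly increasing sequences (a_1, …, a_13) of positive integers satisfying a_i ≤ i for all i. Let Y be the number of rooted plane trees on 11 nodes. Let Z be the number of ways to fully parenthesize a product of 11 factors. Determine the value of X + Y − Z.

Weakly increasing sequences with a_i ≤ i biject with Dyck paths of semilength 13, so there are C_13. So X = C_13 = 742900.
A rooted plane tree on 11 nodes has 10 edges, and such trees are counted by C_10. So Y = C_10 = 16796.
Bracketing 11 factors into binary products is counted by C_{11−1} = C_10. So Z = C_10 = 16796.
X + Y − Z = 742900 + 16796 − 16796 = 742900.

742900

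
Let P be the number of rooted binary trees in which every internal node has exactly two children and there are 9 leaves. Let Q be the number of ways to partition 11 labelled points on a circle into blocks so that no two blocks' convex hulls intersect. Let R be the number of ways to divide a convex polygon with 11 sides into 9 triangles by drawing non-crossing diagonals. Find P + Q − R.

A full binary tree with L leaves has L−1 internal nodes and is counted by C_{L−1}; L = 9 gives C_8. So P = C_8 = 1430.
Non-crossing partitions of an n-element set are counted by C_n; here n = 11. So Q = C_11 = 58786.
The number of triangulations of an 11-gon is the Catalan number C_9 (index = sides − 2). So R = C_9 = 4862.
P + Q − R = 1430 + 58786 − 4862 = 55354.

55354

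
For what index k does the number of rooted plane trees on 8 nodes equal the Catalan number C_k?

Rooted ordered (plane) trees on m nodes have m−1 edges and are counted by C_{m−1}; m = 8 gives C_7.

7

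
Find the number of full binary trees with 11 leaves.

16796

A full binary tree with L leaves has L−1 internal nodes and is counted by C_{L−1}; L = 11 gives C_10.
C_10 = C(20,10)/11 = 184756/11 = 16796.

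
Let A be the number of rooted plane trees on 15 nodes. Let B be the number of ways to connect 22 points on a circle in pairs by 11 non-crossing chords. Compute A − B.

A rooted plane tree on 15 nodes has 14 edges, and such trees are counted by C_14. So A = C_14 = 2674440.
Pairing 22 circle points by 11 non-crossing chords gives C_11 matchings. So B = C_11 = 58786.
A − B = 2674440 − 58786 = 2615654.

2615654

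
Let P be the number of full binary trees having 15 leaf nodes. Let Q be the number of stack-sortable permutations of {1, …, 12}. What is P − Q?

Full binary trees with 15 leaves have 15−1 = 14 internal nodes, so there are C_14 of them. So P = C_14 = 2674440.
By Knuth's characterisation, the stack-sortable permutations of length 12 are the 231-avoiders, numbering C_12. So Q = C_12 = 208012.
P − Q = 2674440 − 208012 = 2466428.

2466428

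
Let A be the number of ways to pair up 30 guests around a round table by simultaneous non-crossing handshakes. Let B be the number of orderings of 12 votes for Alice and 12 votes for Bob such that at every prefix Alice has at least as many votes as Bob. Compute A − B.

With 30 = 2·15 people, non-crossing handshake pairings are non-crossing perfect matchings on a circle, counted by C_15. So A = C_15 = 9694845.
Reading a vote for the leader as '(' and for the other as ')' turns such a sequence into a balanced string of 12 pairs, so the count is C_12. So B = C_12 = 208012.
A − B = 9694845 − 208012 = 9486833.

9486833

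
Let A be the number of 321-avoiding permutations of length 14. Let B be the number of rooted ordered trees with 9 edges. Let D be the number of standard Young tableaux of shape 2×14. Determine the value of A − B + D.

5344018

For any fixed pattern of length 3, the pattern-avoiding permutations of [14] number C_14. So A = C_14 = 2674440.
A rooted plane tree with 9 edges has 10 nodes, and the count is C_9. So B = C_9 = 4862.
Standard Young tableaux of shape 2×n are counted by C_n; here n = 14. So D = C_14 = 2674440.
A − B + D = 2674440 − 4862 + 2674440 = 5344018.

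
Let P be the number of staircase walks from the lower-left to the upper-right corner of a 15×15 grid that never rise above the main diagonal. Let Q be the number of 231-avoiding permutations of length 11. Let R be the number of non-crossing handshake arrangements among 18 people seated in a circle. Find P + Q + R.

Monotone paths in an n×n grid that stay weakly below the diagonal are counted by C_n; here n = 15. So P = C_15 = 9694845.
For any fixed pattern of length 3, the pattern-avoiding permutations of [11] number C_11. So Q = C_11 = 58786.
With 18 = 2·9 people, non-crossing handshake pairings are non-crossing perfect matchings on a circle, counted by C_9. So R = C_9 = 4862.
P + Q + R = 9694845 + 58786 + 4862 = 9758493.

9758493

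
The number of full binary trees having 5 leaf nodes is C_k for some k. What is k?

Full binary trees with 5 leaves have 5−1 = 4 internal nodes, so there are C_4 of them.

4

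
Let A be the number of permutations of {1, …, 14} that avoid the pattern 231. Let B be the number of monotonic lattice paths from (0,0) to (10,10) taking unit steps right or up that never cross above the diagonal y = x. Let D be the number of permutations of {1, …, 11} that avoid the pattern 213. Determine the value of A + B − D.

2632450

Permutations of [n] avoiding any single length-3 pattern are counted by C_n; here n = 14. So A = C_14 = 2674440.
Monotone paths in an n×n grid that stay weakly below the diagonal are counted by C_n; here n = 10. So B = C_10 = 16796.
Permutations of [n] avoiding any single length-3 pattern are counted by C_n; here n = 11. So D = C_11 = 58786.
A + B − D = 2674440 + 16796 − 58786 = 2632450.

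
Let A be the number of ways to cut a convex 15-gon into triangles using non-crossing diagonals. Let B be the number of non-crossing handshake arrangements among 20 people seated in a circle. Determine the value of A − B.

A convex 15-gon is triangulated into 13 triangles, and the number of such triangulations is the Catalan number C_{15−2} = C_13. So A = C_13 = 742900.
Non-crossing handshake pairings of 2n people are counted by C_n; 20 people gives n = 10. So B = C_10 = 16796.
A − B = 742900 − 16796 = 726104.

726104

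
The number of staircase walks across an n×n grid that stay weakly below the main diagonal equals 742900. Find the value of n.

Such diagonal-avoiding paths in an n×n grid are counted by C_n; 742900 = C_13.

13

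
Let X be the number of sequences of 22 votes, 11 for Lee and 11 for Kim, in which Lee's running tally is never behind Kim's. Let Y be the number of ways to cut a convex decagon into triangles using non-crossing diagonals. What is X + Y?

60216

Ballot sequences with n votes each where one side never trails are Dyck words, counted by C_n; here n = 11. So X = C_11 = 58786.
A convex 10-gon is triangulated into 8 triangles, and the number of such triangulations is the Catalan number C_{10−2} = C_8. So Y = C_8 = 1430.
X + Y = 58786 + 1430 = 60216.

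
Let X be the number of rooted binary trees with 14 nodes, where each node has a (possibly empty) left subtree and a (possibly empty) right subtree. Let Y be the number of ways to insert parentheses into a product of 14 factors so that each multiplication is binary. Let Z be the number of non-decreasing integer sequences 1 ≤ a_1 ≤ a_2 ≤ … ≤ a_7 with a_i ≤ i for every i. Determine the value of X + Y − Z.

3416911

Binary trees (left/right distinguished) on n nodes are counted by C_n; here n = 14. So X = C_14 = 2674440.
Parenthesizations of m factors correspond to full binary trees with m leaves, counted by C_{m−1}; m = 14 gives C_13. So Y = C_13 = 742900.
Such sub-staircase sequences of length n are counted by C_n; here n = 7. So Z = C_7 = 429.
X + Y − Z = 2674440 + 742900 − 429 = 3416911.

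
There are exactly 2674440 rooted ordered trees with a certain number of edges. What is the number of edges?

14

Rooted ordered trees with n edges are counted by C_n. Since C_14 = 2674440, the index is 14.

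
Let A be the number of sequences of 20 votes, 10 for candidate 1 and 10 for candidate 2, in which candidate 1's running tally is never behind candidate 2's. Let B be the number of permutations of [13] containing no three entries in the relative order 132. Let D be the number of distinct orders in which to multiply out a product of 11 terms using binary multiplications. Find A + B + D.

Ballot sequences with n votes each where one side never trails are Dyck words, counted by C_n; here n = 10. So A = C_10 = 16796.
For any fixed pattern of length 3, the pattern-avoiding permutations of [13] number C_13. So B = C_13 = 742900.
Ways to associate a product of 11 factors correspond to binary trees on 11 leaves, so the count is C_10. So D = C_10 = 16796.
A + B + D = 16796 + 742900 + 16796 = 776492.

776492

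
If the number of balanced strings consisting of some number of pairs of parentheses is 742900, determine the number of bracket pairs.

Balanced strings of n bracket-pairs are counted by C_n. The Catalan number equal to 742900 is C_13.

13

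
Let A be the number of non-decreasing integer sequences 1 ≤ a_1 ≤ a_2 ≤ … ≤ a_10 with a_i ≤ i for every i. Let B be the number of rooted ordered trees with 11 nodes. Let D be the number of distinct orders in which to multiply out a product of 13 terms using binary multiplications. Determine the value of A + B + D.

Weakly increasing sequences with a_i ≤ i biject with Dyck paths of semilength 10, so there are C_10. So A = C_10 = 16796.
A rooted plane tree on 11 nodes has 10 edges, and such trees are counted by C_10. So B = C_10 = 16796.
Parenthesizations of m factors correspond to full binary trees with m leaves, counted by C_{m−1}; m = 13 gives C_12. So D = C_12 = 208012.
A + B + D = 16796 + 16796 + 208012 = 241604.

241604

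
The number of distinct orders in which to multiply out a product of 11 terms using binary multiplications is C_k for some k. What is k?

10

Bracketing 11 factors into binary products is counted by C_{11−1} = C_10.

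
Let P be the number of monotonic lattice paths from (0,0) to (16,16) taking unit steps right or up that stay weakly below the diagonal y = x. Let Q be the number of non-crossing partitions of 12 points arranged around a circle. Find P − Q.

Sub-diagonal monotone paths from (0,0) to (16,16) biject with Dyck paths of semilength 16, giving C_16. So P = C_16 = 35357670.
Non-crossing partitions of an n-element set are counted by C_n; here n = 12. So Q = C_12 = 208012.
P − Q = 35357670 − 208012 = 35149658.

35149658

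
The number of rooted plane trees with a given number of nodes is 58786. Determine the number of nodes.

12

Rooted ordered trees on m nodes are counted by C_{m−1}. The Catalan number equal to 58786 is C_11.
So the index is 11, and the number of nodes is 11 + 1 = 12.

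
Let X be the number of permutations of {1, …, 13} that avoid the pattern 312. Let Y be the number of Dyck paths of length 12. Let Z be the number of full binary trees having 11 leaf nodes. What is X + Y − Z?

For any fixed pattern of length 3, the pattern-avoiding permutations of [13] number C_13. So X = C_13 = 742900.
Dyck paths of semilength n (length 2n) are counted by C_n; here n = 6. So Y = C_6 = 132.
A full binary tree with L leaves has L−1 internal nodes and is counted by C_{L−1}; L = 11 gives C_10. So Z = C_10 = 16796.
X + Y − Z = 742900 + 132 − 16796 = 726236.

726236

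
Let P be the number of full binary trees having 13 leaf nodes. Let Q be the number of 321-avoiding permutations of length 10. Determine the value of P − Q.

A full binary tree with L leaves has L−1 internal nodes and is counted by C_{L−1}; L = 13 gives C_12. So P = C_12 = 208012.
For any fixed pattern of length 3, the pattern-avoiding permutations of [10] number C_10. So Q = C_10 = 16796.
P − Q = 208012 − 16796 = 191216.

191216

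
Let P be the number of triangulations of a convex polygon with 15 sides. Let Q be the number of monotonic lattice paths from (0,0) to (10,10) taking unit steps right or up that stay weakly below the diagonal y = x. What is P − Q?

A convex 15-gon is triangulated into 13 triangles, and the number of such triangulations is the Catalan number C_{15−2} = C_13. So P = C_13 = 742900.
Sub-diagonal monotone paths from (0,0) to (10,10) biject with Dyck paths of semilength 10, giving C_10. So Q = C_10 = 16796.
P − Q = 742900 − 16796 = 726104.

726104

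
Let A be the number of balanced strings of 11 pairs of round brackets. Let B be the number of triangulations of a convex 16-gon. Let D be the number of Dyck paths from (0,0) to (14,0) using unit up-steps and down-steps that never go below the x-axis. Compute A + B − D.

2732797

Balanced strings of n pairs of brackets are counted by C_n; here n = 11. So A = C_11 = 58786.
The number of triangulations of a 16-gon is the Catalan number C_14 (index = sides − 2). So B = C_14 = 2674440.
A Dyck path with 7 up-steps and 7 down-steps has semilength 7, so there are C_7 of them. So D = C_7 = 429.
A + B − D = 58786 + 2674440 − 429 = 2732797.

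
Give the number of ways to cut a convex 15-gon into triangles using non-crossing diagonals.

The number of triangulations of a 15-gon is the Catalan number C_13 (index = sides − 2).
C_13 = C_12 · 2(2·12+1)/(12+2) = 208012 · 50/14 = 742900.

742900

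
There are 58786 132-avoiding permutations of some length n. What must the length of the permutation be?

11

Permutations of [n] avoiding a fixed length-3 pattern are counted by C_n; 58786 = C_11.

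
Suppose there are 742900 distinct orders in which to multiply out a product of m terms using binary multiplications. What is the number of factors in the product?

Parenthesizations of m factors are counted by C_{m−1}; 742900 = C_13.
So the index is 13, and the number of factors is 13 + 1 = 14.

14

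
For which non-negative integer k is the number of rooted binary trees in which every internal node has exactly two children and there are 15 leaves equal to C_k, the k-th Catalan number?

14

Full binary trees with 15 leaves have 15−1 = 14 internal nodes, so there are C_14 of them.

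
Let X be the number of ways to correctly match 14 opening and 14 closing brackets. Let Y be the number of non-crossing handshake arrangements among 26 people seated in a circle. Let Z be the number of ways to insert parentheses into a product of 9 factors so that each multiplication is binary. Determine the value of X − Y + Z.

A balanced arrangement of 14 bracket pairs is a Dyck word of semilength 14, so the count is C_14. So X = C_14 = 2674440.
Non-crossing handshake pairings of 2n people are counted by C_n; 26 people gives n = 13. So Y = C_13 = 742900.
Bracketing 9 factors into binary products is counted by C_{9−1} = C_8. So Z = C_8 = 1430.
X − Y + Z = 2674440 − 742900 + 1430 = 1932970.

1932970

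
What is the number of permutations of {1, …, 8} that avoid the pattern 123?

1430

For any fixed pattern of length 3, the pattern-avoiding permutations of [8] number C_8.
C_8 = 1430.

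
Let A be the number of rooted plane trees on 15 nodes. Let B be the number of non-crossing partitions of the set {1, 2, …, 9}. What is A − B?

2669578

A rooted plane tree on 15 nodes has 14 edges, and such trees are counted by C_14. So A = C_14 = 2674440.
Non-crossing partitions of an n-element set are counted by C_n; here n = 9. So B = C_9 = 4862.
A − B = 2674440 − 4862 = 2669578.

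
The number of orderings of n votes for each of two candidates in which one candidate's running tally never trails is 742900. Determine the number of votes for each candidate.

Such ballot sequences with n votes each are counted by C_n. The Catalan number equal to 742900 is C_13.

13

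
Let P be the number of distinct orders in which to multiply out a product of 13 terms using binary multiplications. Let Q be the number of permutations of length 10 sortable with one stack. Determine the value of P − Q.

191216

Parenthesizations of m factors correspond to full binary trees with m leaves, counted by C_{m−1}; m = 13 gives C_12. So P = C_12 = 208012.
Stack-sortable permutations are exactly the 231-avoiding ones, counted by C_n; here n = 10. So Q = C_10 = 16796.
P − Q = 208012 − 16796 = 191216.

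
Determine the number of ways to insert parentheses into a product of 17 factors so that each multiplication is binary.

Parenthesizations of m factors correspond to full binary trees with m leaves, counted by C_{m−1}; m = 17 gives C_16.
C_16 = 35357670.

35357670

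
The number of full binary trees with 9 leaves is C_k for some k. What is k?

8

Full binary trees with 9 leaves have 9−1 = 8 internal nodes, so there are C_8 of them.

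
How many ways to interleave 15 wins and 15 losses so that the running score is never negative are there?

9694845

Ballot sequences with n votes each where one side never trails are Dyck words, counted by C_n; here n = 15.
C_15 = 9694845.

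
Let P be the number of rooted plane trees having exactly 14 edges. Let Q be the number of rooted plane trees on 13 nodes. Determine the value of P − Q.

2466428

Rooted ordered trees with n edges are counted by C_n; here n = 14. So P = C_14 = 2674440.
A rooted plane tree on 13 nodes has 12 edges, and such trees are counted by C_12. So Q = C_12 = 208012.
P − Q = 2674440 − 208012 = 2466428.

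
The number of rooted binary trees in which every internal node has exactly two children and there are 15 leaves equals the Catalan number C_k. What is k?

14

Full binary trees with 15 leaves have 15−1 = 14 internal nodes, so there are C_14 of them.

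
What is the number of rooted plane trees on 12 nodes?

58786

Rooted ordered (plane) trees on m nodes have m−1 edges and are counted by C_{m−1}; m = 12 gives C_11.
C_11 = C_10 · 2(2·10+1)/(10+2) = 16796 · 42/12 = 58786.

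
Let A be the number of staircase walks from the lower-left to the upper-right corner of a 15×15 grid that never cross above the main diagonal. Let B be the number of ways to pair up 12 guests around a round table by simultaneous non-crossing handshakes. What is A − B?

9694713

Sub-diagonal monotone paths from (0,0) to (15,15) biject with Dyck paths of semilength 15, giving C_15. So A = C_15 = 9694845.
With 12 = 2·6 people, non-crossing handshake pairings are non-crossing perfect matchings on a circle, counted by C_6. So B = C_6 = 132.
A − B = 9694845 − 132 = 9694713.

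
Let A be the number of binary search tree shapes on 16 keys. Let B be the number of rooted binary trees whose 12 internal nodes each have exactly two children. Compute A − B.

35149658

There are C_n binary search tree shapes on n keys; with n = 16 that is C_16. So A = C_16 = 35357670.
The number of full binary trees on 12 internal nodes is the Catalan number C_12. So B = C_12 = 208012.
A − B = 35357670 − 208012 = 35149658.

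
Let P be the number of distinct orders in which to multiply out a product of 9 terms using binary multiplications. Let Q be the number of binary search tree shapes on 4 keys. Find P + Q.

Bracketing 9 factors into binary products is counted by C_{9−1} = C_8. So P = C_8 = 1430.
Binary trees (left/right distinguished) on n nodes are counted by C_n; here n = 4. So Q = C_4 = 14.
P + Q = 1430 + 14 = 1444.

1444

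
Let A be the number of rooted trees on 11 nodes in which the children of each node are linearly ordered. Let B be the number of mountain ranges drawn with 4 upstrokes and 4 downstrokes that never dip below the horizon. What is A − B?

Rooted ordered (plane) trees on m nodes have m−1 edges and are counted by C_{m−1}; m = 11 gives C_10. So A = C_10 = 16796.
Dyck paths of semilength n (length 2n) are counted by C_n; here n = 4. So B = C_4 = 14.
A − B = 16796 − 14 = 16782.

16782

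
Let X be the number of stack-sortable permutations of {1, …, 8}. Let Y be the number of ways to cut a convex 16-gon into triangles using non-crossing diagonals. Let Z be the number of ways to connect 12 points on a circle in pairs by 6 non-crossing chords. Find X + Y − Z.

2675738

By Knuth's characterisation, the stack-sortable permutations of length 8 are the 231-avoiders, numbering C_8. So X = C_8 = 1430.
The number of triangulations of a 16-gon is the Catalan number C_14 (index = sides − 2). So Y = C_14 = 2674440.
Non-crossing perfect matchings of 2n points on a circle are counted by C_n; with 12 points, n = 6. So Z = C_6 = 132.
X + Y − Z = 1430 + 2674440 − 132 = 2675738.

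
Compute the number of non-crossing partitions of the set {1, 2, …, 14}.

2674440

The non-crossing partitions of [14] form a lattice of size C_14.
C_14 = C(28,14)/15 = 40116600/15 = 2674440.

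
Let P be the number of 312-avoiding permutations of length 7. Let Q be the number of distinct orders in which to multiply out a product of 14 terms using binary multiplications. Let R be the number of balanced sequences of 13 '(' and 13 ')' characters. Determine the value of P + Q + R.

Permutations of [n] avoiding any single length-3 pattern are counted by C_n; here n = 7. So P = C_7 = 429.
Bracketing 14 factors into binary products is counted by C_{14−1} = C_13. So Q = C_13 = 742900.
A balanced arrangement of 13 bracket pairs is a Dyck word of semilength 13, so the count is C_13. So R = C_13 = 742900.
P + Q + R = 429 + 742900 + 742900 = 1486229.

1486229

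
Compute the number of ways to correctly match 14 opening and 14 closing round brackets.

A balanced arrangement of 14 bracket pairs is a Dyck word of semilength 14, so the count is C_14.
C_14 = 2674440.

2674440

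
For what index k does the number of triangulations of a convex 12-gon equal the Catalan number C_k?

10

A convex 12-gon is triangulated into 10 triangles, and the number of such triangulations is the Catalan number C_{12−2} = C_10.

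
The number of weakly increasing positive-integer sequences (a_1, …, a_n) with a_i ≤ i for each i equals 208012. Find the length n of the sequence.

Such sub-staircase sequences of length n are counted by C_n; 208012 = C_12.

12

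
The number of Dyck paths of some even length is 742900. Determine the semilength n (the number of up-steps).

Dyck paths of semilength n are counted by C_n; 742900 = C_13.

13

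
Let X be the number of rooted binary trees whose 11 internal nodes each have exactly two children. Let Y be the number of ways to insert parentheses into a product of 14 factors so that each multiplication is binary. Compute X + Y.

801686

The number of full binary trees on 11 internal nodes is the Catalan number C_11. So X = C_11 = 58786.
Parenthesizations of m factors correspond to full binary trees with m leaves, counted by C_{m−1}; m = 14 gives C_13. So Y = C_13 = 742900.
X + Y = 58786 + 742900 = 801686.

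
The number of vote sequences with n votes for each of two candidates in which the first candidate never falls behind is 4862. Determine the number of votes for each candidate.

9

Such ballot sequences with n votes each are counted by C_n. The Catalan number equal to 4862 is C_9.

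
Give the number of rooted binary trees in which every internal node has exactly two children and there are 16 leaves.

9694845

A full binary tree with L leaves has L−1 internal nodes and is counted by C_{L−1}; L = 16 gives C_15.
C_15 = C(30,15)/16 = 155117520/16 = 9694845.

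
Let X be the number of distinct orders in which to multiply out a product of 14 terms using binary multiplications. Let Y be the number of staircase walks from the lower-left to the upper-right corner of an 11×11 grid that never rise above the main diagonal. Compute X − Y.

Parenthesizations of m factors correspond to full binary trees with m leaves, counted by C_{m−1}; m = 14 gives C_13. So X = C_13 = 742900.
Sub-diagonal monotone paths from (0,0) to (11,11) biject with Dyck paths of semilength 11, giving C_11. So Y = C_11 = 58786.
X − Y = 742900 − 58786 = 684114.

684114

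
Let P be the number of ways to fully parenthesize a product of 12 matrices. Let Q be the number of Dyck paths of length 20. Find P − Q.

41990

Bracketing 12 factors into binary products is counted by C_{12−1} = C_11. So P = C_11 = 58786.
A Dyck path with 10 up-steps and 10 down-steps has semilength 10, so there are C_10 of them. So Q = C_10 = 16796.
P − Q = 58786 − 16796 = 41990.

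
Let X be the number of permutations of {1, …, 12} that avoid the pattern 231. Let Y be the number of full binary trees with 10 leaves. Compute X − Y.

Permutations of [n] avoiding any single length-3 pattern are counted by C_n; here n = 12. So X = C_12 = 208012.
Full binary trees with 10 leaves have 10−1 = 9 internal nodes, so there are C_9 of them. So Y = C_9 = 4862.
X − Y = 208012 − 4862 = 203150.

203150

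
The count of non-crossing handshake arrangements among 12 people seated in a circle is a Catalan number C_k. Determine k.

Non-crossing handshake pairings of 2n people are counted by C_n; 12 people gives n = 6.

6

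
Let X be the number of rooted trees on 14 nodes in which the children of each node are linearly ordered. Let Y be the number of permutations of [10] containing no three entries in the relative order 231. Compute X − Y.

726104

A rooted plane tree on 14 nodes has 13 edges, and such trees are counted by C_13. So X = C_13 = 742900.
Permutations of [n] avoiding any single length-3 pattern are counted by C_n; here n = 10. So Y = C_10 = 16796.
X − Y = 742900 − 16796 = 726104.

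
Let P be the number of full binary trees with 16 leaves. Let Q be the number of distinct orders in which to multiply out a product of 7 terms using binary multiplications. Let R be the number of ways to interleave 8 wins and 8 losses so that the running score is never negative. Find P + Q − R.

9693547

Full binary trees with 16 leaves have 16−1 = 15 internal nodes, so there are C_15 of them. So P = C_15 = 9694845.
Parenthesizations of m factors correspond to full binary trees with m leaves, counted by C_{m−1}; m = 7 gives C_6. So Q = C_6 = 132.
Reading a vote for the leader as '(' and for the other as ')' turns such a sequence into a balanced string of 8 pairs, so the count is C_8. So R = C_8 = 1430.
P + Q − R = 9694845 + 132 − 1430 = 9693547.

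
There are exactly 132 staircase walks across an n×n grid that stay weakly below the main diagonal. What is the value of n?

6

Such diagonal-avoiding paths in an n×n grid are counted by C_n, and C_6 = 132.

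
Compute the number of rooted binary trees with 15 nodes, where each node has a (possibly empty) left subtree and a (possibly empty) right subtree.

Binary trees (left/right distinguished) on n nodes are counted by C_n; here n = 15.
C_15 = C(30,15)/16 = 155117520/16 = 9694845.

9694845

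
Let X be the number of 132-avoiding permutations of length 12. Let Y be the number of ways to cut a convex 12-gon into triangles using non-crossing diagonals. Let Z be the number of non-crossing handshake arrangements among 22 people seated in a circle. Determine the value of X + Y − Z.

166022

For any fixed pattern of length 3, the pattern-avoiding permutations of [12] number C_12. So X = C_12 = 208012.
The number of triangulations of a 12-gon is the Catalan number C_10 (index = sides − 2). So Y = C_10 = 16796.
With 22 = 2·11 people, non-crossing handshake pairings are non-crossing perfect matchings on a circle, counted by C_11. So Z = C_11 = 58786.
X + Y − Z = 208012 + 16796 − 58786 = 166022.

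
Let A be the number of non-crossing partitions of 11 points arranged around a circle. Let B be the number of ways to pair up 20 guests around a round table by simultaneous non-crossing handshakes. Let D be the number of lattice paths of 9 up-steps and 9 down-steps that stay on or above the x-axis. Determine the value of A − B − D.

The non-crossing partitions of [11] form a lattice of size C_11. So A = C_11 = 58786.
With 20 = 2·10 people, non-crossing handshake pairings are non-crossing perfect matchings on a circle, counted by C_10. So B = C_10 = 16796.
Dyck paths of semilength n (length 2n) are counted by C_n; here n = 9. So D = C_9 = 4862.
A − B − D = 58786 − 16796 − 4862 = 37128.

37128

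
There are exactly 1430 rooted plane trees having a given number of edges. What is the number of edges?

Rooted ordered trees with n edges are counted by C_n. The Catalan number equal to 1430 is C_8.

8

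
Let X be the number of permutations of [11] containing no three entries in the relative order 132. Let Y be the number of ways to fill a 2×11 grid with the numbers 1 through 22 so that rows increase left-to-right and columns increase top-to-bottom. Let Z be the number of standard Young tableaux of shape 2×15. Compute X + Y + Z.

9812417

For any fixed pattern of length 3, the pattern-avoiding permutations of [11] number C_11. So X = C_11 = 58786.
By the hook-length formula (or a Dyck-path bijection), SYT of shape 2×11 number C_11. So Y = C_11 = 58786.
Standard Young tableaux of shape 2×n are counted by C_n; here n = 15. So Z = C_15 = 9694845.
X + Y + Z = 58786 + 58786 + 9694845 = 9812417.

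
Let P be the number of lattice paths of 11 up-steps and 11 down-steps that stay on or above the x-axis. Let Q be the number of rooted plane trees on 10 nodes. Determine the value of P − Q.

53924

Paths of 11 up- and 11 down-steps that never dip below the axis are Dyck paths; their count is C_11. So P = C_11 = 58786.
Rooted ordered (plane) trees on m nodes have m−1 edges and are counted by C_{m−1}; m = 10 gives C_9. So Q = C_9 = 4862.
P − Q = 58786 − 4862 = 53924.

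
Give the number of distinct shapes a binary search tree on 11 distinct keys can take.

58786

There are C_n binary search tree shapes on n keys; with n = 11 that is C_11.
C_11 = C(22,11)/12 = 705432/12 = 58786.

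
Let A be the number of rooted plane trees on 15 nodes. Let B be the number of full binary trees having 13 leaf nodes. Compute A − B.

2466428

A rooted plane tree on 15 nodes has 14 edges, and such trees are counted by C_14. So A = C_14 = 2674440.
Full binary trees with 13 leaves have 13−1 = 12 internal nodes, so there are C_12 of them. So B = C_12 = 208012.
A − B = 2674440 − 208012 = 2466428.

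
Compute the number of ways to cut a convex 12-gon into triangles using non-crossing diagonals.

The number of triangulations of a 12-gon is the Catalan number C_10 (index = sides − 2).
C_10 = C(20,10)/11 = 184756/11 = 16796.

16796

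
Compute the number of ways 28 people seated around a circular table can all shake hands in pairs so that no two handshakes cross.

Non-crossing handshake pairings of 2n people are counted by C_n; 28 people gives n = 14.
C_14 = 2674440.

2674440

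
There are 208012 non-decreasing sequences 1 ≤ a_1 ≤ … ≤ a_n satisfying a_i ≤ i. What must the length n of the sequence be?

12

Such sub-staircase sequences of length n are counted by C_n. Since C_12 = 208012, the index is 12.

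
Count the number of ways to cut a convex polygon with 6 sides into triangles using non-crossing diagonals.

The number of triangulations of a 6-gon is the Catalan number C_4 (index = sides − 2).
C_4 = 14.

14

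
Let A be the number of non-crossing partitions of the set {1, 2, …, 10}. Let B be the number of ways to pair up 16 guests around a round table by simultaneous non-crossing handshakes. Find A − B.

15366

The non-crossing partitions of [10] form a lattice of size C_10. So A = C_10 = 16796.
Non-crossing handshake pairings of 2n people are counted by C_n; 16 people gives n = 8. So B = C_8 = 1430.
A − B = 16796 − 1430 = 15366.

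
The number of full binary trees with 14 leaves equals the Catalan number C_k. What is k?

Full binary trees with 14 leaves have 14−1 = 13 internal nodes, so there are C_13 of them.

13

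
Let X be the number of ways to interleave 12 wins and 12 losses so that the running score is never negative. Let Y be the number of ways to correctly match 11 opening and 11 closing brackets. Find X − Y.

Ballot sequences with n votes each where one side never trails are Dyck words, counted by C_n; here n = 12. So X = C_12 = 208012.
With 11 pairs the number of balanced bracket strings is the Catalan number C_11. So Y = C_11 = 58786.
X − Y = 208012 − 58786 = 149226.

149226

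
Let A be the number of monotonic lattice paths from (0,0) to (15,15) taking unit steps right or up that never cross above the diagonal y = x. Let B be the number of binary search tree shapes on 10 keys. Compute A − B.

Sub-diagonal monotone paths from (0,0) to (15,15) biject with Dyck paths of semilength 15, giving C_15. So A = C_15 = 9694845.
There are C_n binary search tree shapes on n keys; with n = 10 that is C_10. So B = C_10 = 16796.
A − B = 9694845 − 16796 = 9678049.

9678049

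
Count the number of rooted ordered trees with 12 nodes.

Rooted ordered (plane) trees on m nodes have m−1 edges and are counted by C_{m−1}; m = 12 gives C_11.
C_11 = C(22,11)/12 = 705432/12 = 58786.

58786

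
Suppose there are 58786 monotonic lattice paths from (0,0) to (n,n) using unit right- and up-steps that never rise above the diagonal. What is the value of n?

11

Such diagonal-avoiding paths in an n×n grid are counted by C_n. Since C_11 = 58786, the index is 11.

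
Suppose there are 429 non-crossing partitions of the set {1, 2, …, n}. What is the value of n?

7

Non-crossing partitions of [n] are counted by C_n. Since C_7 = 429, the index is 7.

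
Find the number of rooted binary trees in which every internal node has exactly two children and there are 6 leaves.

42

Full binary trees with 6 leaves have 6−1 = 5 internal nodes, so there are C_5 of them.
C_5 = 42.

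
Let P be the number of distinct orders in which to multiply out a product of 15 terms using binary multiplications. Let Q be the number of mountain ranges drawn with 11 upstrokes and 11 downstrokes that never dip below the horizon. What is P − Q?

2615654

Ways to associate a product of 15 factors correspond to binary trees on 15 leaves, so the count is C_14. So P = C_14 = 2674440.
A Dyck path with 11 up-steps and 11 down-steps has semilength 11, so there are C_11 of them. So Q = C_11 = 58786.
P − Q = 2674440 − 58786 = 2615654.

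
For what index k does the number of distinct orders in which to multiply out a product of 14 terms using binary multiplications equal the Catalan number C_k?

Ways to associate a product of 14 factors correspond to binary trees on 14 leaves, so the count is C_13.

13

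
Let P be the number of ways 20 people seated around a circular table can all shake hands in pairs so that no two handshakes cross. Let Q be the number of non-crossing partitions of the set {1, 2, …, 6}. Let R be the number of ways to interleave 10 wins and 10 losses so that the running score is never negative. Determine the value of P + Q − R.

132

With 20 = 2·10 people, non-crossing handshake pairings are non-crossing perfect matchings on a circle, counted by C_10. So P = C_10 = 16796.
The non-crossing partitions of [6] form a lattice of size C_6. So Q = C_6 = 132.
Reading a vote for the leader as '(' and for the other as ')' turns such a sequence into a balanced string of 10 pairs, so the count is C_10. So R = C_10 = 16796.
P + Q − R = 16796 + 132 − 16796 = 132.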